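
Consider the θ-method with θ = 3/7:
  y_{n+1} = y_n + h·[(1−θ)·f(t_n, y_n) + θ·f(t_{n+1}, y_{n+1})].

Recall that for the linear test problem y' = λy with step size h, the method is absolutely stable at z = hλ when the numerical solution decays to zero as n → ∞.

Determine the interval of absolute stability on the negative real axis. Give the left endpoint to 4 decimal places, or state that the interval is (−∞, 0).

Set f=λy, z=hλ:
  y_{n+1} = y_n + z·[4/7·y_n + 3/7·y_{n+1}] ⇒ (1 − 3/7z)y_{n+1} = (1 + 4/7z)y_n
  Hence R(z) = (1 + 4/7z)/(1 − 3/7z).

Boundary: |R(x)|=1, x<0.
x=-1.64: |R|=0.0369
R=−1: 1+4/7x = −1+3/7x ⇒ -1/7x=2 ⇒ x=2/(-1/7)=-14.0000
Confirm numerically:
  x=-12.878: |R|=0.97541 <1
  x=-11.022: |R|=0.92567 <1
  x=-9.281: |R|=0.86456 <1
  x=-14.359: |R|=1.00717 >1
  x=-14.327: |R|=1.00654 >1
  x=-14.288: |R|=1.00578 >1
Interval (-14.0000, 0).

z∈(-14.0000,0).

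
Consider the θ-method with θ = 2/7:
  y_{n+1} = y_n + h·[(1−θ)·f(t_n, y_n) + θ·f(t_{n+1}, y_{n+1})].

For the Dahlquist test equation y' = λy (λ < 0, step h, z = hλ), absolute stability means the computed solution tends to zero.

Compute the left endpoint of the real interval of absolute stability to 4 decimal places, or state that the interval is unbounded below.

Set f=λy, z=hλ:
  y_{n+1} = y_n + z·[5/7·y_n + 2/7·y_{n+1}] ⇒ (1 − 2/7z)y_{n+1} = (1 + 5/7z)y_n
  ⇒ R(z) = (1 + 5/7z)/(1 − 2/7z).

Find x<0 with |R(x)|<1.
x=-0.75: |R|=0.3824
R=−1: 1+5/7x = −1+2/7x ⇒ -3/7x=2 ⇒ x=2/(-3/7)=-4.6667
Confirm numerically:
  x=-4.405: |R|=0.95035 <1
  x=-2.957: |R|=0.60283 <1
  x=-2.355: |R|=0.40777 <1
  x=-2.106: |R|=0.31484 <1
  x=-5.251: |R|=1.10016 >1
  x=-5.166: |R|=1.08643 >1
  x=-5.122: |R|=1.07922 >1
Stable set (-4.6667, 0).

z* = -4.6667.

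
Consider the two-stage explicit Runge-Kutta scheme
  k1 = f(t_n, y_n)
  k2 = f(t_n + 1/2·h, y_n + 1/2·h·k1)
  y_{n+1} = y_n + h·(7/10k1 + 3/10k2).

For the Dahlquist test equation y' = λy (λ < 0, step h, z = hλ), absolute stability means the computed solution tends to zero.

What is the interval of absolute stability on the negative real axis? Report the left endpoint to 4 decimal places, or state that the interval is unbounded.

z∈(-6.6667,0).

With y'=λy (z=hλ):
  k1=λy_n ⇒ h·k1=z·y_n;  k2=λ(1+1/2z)y_n ⇒ h·k2=z(1+1/2z)y_n
  y_{n+1}/y_n = 1 + 7/10z + 3/10z(1+1/2z) = 1 + z + 3/20z²
  ⇒ R(z) = 1 + z + 3/20z².

Boundary: |R(x)|=1, x<0.
x=-0.46: |R|=0.5717
R=1: x+3/20x²=0 ⇒ x=−20/3=-6.6667; min R=1−1/(4·3/20)=-0.6667>−1
Confirm numerically:
  x=-6.597: |R|=0.93106 <1
  x=-5.784: |R|=0.23420 <1
  x=-5.077: |R|=0.21061 <1
  x=-4.248: |R|=0.54117 <1
  x=-7.241: |R|=1.62381 >1
  x=-7.210: |R|=1.58761 >1
  x=-7.206: |R|=1.58297 >1
Interval (-6.6667, 0).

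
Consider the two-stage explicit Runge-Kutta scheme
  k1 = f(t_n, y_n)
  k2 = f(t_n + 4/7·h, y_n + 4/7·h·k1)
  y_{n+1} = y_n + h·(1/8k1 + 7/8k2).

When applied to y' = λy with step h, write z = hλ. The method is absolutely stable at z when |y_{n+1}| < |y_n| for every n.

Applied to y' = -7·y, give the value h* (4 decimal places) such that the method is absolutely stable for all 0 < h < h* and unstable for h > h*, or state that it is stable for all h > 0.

(-2.0000,0); λ=-7 ⇒ h* = (2)/7 = 0.2857.

With y'=λy (z=hλ):
  k1=λy_n ⇒ h·k1=z·y_n;  k2=λ(1+4/7z)y_n ⇒ h·k2=z(1+4/7z)y_n
  y_{n+1}/y_n = 1 + 1/8z + 7/8z(1+4/7z) = 1 + z + 1/2z²
  so R(z) = 1 + z + 1/2z².

Boundary: |R(x)|=1, x<0.
x=-1.45: |R|=0.6013
R=1: x+1/2x²=0 ⇒ x=−2=-2.0000; min R=1−1/(4·1/2)=0.5000>−1
Confirm numerically:
  x=-1.747: |R|=0.77900 <1
  x=-1.237: |R|=0.52808 <1
  x=-1.130: |R|=0.50845 <1
  x=-2.374: |R|=1.44394 >1
  x=-2.202: |R|=1.22240 >1
Interval (-2.0000, 0).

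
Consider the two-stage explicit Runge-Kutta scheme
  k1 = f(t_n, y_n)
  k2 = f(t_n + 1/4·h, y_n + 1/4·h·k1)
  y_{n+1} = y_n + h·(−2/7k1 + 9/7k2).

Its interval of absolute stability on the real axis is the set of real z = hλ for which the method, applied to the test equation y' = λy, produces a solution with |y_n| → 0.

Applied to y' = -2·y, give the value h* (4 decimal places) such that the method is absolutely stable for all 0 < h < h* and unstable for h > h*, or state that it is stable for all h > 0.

Set f=λy, z=hλ:
  k1=λy_n ⇒ h·k1=z·y_n;  k2=λ(1+1/4z)y_n ⇒ h·k2=z(1+1/4z)y_n
  y_{n+1}/y_n = 1 − 2/7z + 9/7z(1+1/4z) = 1 + z + 9/28z²
  ⇒ R(z) = 1 + z + 9/28z².

Find x<0 with |R(x)|<1.
x=-1.6: |R|=0.2229
R=1: x+9/28x²=0 ⇒ x=−28/9=-3.1111; min R=1−1/(4·9/28)=0.2222>−1
Confirm numerically:
  x=-2.384: |R|=0.44283 <1
  x=-2.189: |R|=0.35120 <1
  x=-1.896: |R|=0.25948 <1
  x=-3.356: |R|=1.26417 >1
  x=-3.255: |R|=1.15054 >1
  x=-3.148: |R|=1.03733 >1
So |R|<1 on (-3.1111, 0).

(-3.1111,0); λ=-2 ⇒ h* = (28/9)/2 = 1.5556.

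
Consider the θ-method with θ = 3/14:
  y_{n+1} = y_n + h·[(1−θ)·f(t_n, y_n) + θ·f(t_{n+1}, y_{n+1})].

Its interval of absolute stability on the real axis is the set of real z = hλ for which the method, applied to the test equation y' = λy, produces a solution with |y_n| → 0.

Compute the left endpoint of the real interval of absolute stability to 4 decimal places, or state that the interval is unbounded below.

Set f=λy, z=hλ:
  y_{n+1} = y_n + z·[11/14·y_n + 3/14·y_{n+1}] ⇒ (1 − 3/14z)y_{n+1} = (1 + 11/14z)y_n
  so R(z) = (1 + 11/14z)/(1 − 3/14z).

Need |R(x)|<1, x<0.
x=-0.33: |R|=0.6918
R=−1: 1+11/14x = −1+3/14x ⇒ -4/7x=2 ⇒ x=2/(-4/7)=-3.5000
Confirm numerically:
  x=-3.197: |R|=0.89725 <1
  x=-3.127: |R|=0.87238 <1
  x=-1.640: |R|=0.21353 <1
  x=-3.664: |R|=1.05250 >1
  x=-3.627: |R|=1.04083 >1
Interval (-3.5000, 0).

z* = -3.5000.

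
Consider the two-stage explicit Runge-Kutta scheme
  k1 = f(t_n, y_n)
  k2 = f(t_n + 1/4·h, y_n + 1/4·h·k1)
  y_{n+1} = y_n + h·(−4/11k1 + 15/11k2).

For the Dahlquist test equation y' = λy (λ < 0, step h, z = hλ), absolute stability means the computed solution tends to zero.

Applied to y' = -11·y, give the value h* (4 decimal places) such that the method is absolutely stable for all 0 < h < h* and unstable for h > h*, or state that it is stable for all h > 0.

(-2.9333,0); λ=-11 ⇒ h* = (44/15)/11 = 0.2667.

Test eqn y'=λy, z=hλ:
  k1=λy_n ⇒ h·k1=z·y_n;  k2=λ(1+1/4z)y_n ⇒ h·k2=z(1+1/4z)y_n
  y_{n+1}/y_n = 1 − 4/11z + 15/11z(1+1/4z) = 1 + z + 15/44z²
  R(z) = 1 + z + 15/44z².

Boundary: |R(x)|=1, x<0.
x=-1.35: |R|=0.2713
R=1: x+15/44x²=0 ⇒ x=−44/15=-2.9333; min R=1−1/(4·15/44)=0.2667>−1
Confirm numerically:
  x=-2.571: |R|=0.68242 <1
  x=-1.771: |R|=0.29824 <1
  x=-1.765: |R|=0.29701 <1
  x=-1.514: |R|=0.26743 <1
  x=-3.325: |R|=1.44396 >1
  x=-3.194: |R|=1.28383 >1
  x=-3.132: |R|=1.21212 >1
Interval (-2.9333, 0).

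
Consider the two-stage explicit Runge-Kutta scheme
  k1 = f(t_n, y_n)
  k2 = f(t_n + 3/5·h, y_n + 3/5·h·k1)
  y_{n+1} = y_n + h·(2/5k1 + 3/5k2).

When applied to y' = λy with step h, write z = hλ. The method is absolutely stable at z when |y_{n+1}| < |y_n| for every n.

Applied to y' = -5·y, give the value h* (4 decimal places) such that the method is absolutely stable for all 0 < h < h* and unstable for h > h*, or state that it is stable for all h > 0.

Test eqn y'=λy, z=hλ:
  k1=λy_n ⇒ h·k1=z·y_n;  k2=λ(1+3/5z)y_n ⇒ h·k2=z(1+3/5z)y_n
  y_{n+1}/y_n = 1 + 2/5z + 3/5z(1+3/5z) = 1 + z + 9/25z²
  so R(z) = 1 + z + 9/25z².

Need |R(x)|<1, x<0.
x=-1.59: |R|=0.3201
R=1: x+9/25x²=0 ⇒ x=−25/9=-2.7778; min R=1−1/(4·9/25)=0.3056>−1
Confirm numerically:
  x=-2.085: |R|=0.48000 <1
  x=-1.985: |R|=0.43348 <1
  x=-1.561: |R|=0.31622 <1
  x=-1.382: |R|=0.30557 <1
  x=-3.376: |R|=1.72706 >1
  x=-3.280: |R|=1.59302 >1
  x=-3.268: |R|=1.57674 >1
So |R|<1 on (-2.7778, 0).

(-2.7778,0); λ=-5 ⇒ h* = (25/9)/5 = 0.5556.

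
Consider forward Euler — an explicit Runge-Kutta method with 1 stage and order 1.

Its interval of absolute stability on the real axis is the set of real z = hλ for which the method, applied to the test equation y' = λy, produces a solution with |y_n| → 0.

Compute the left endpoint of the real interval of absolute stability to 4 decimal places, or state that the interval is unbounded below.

left endpoint -2.0000.

On y'=λy, z=hλ:
  order 1, 1-stage ⇒ R(z)=1+z
  (e.g. R(-1.8)=-0.80000, |R|=0.80000)

Need |R(x)|<1, x<0.
x=-1.8: |R|=0.8000
|R(-1.93)|=0.9300 |R(-1.59)|=0.5900 |R(-0.9)|=0.1000
Bisect:
  x_lo=-2.7850 |R|=1.7850  x_hi=-0.2142 |R|=0.7858
  mid=-1.49964 |R|=0.49964 →hi
  mid=-2.14234 |R|=1.14234 →lo
  mid=-1.82099 |R|=0.82099 →hi
  mid=-1.98167 |R|=0.98167 →hi
  mid=-2.06200 |R|=1.06200 →lo
  mid=-2.02184 |R|=1.02184 →lo
  mid=-2.00175 |R|=1.00175 →lo
  mid=-1.99171 |R|=0.99171 →hi
  mid=-1.99673 |R|=0.99673 →hi
  mid=-1.99924 |R|=0.99924 →hi
  ...
  [-2.00002,-1.99987] ⇒ x*=-2.0000
Stable set (-2.0000, 0).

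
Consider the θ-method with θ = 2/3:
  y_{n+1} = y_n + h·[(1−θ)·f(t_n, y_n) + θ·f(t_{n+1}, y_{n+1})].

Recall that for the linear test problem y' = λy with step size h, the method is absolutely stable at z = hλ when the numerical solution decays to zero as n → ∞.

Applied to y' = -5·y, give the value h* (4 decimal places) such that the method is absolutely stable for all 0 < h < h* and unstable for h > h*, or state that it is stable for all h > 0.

(−∞, 0) — no finite endpoint. Any h>0 works for λ=-5.

On y'=λy, z=hλ:
  y_{n+1} = y_n + z·[1/3·y_n + 2/3·y_{n+1}] ⇒ (1 − 2/3z)y_{n+1} = (1 + 1/3z)y_n
  so R(z) = (1 + 1/3z)/(1 − 2/3z).

Boundary: |R(x)|=1, x<0.
x=-0.58: |R|=0.5817
x=-2: |R|=0.1429
x=-10: |R|=0.3043
x=-100: |R|=0.4778
θ=2/3≥1/2 ⇒ |1+1/3x|<|1−2/3x| ∀x<0 ⇒ unbounded interval.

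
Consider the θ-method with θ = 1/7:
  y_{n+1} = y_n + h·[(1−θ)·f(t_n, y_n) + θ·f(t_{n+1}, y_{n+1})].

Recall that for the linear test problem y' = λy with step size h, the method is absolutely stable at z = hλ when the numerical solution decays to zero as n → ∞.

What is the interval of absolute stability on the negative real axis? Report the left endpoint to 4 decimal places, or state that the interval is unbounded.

Set f=λy, z=hλ:
  y_{n+1} = y_n + z·[6/7·y_n + 1/7·y_{n+1}] ⇒ (1 − 1/7z)y_{n+1} = (1 + 6/7z)y_n
  R(z) = (1 + 6/7z)/(1 − 1/7z).

Boundary: |R(x)|=1, x<0.
x=-1.2: |R|=0.0244
R=−1: 1+6/7x = −1+1/7x ⇒ -5/7x=2 ⇒ x=2/(-5/7)=-2.8000
Confirm numerically:
  x=-2.106: |R|=0.61893 <1
  x=-1.831: |R|=0.45136 <1
  x=-1.152: |R|=0.01079 <1
  x=-2.973: |R|=1.08673 >1
  x=-2.851: |R|=1.02589 >1
  x=-2.820: |R|=1.01018 >1
So |R|<1 on (-2.8000, 0).

z∈(-2.8000,0).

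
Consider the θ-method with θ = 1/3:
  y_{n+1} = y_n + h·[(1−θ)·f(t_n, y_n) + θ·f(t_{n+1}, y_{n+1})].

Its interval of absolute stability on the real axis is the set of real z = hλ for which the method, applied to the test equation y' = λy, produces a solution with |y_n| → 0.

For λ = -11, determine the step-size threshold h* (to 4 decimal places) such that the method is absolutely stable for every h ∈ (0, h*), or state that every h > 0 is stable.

With y'=λy (z=hλ):
  y_{n+1} = y_n + z·[2/3·y_n + 1/3·y_{n+1}] ⇒ (1 − 1/3z)y_{n+1} = (1 + 2/3z)y_n
  Hence R(z) = (1 + 2/3z)/(1 − 1/3z).

Solve |R(x)|<1 on ℝ⁻.
x=-1.25: |R|=0.1176
R=−1: 1+2/3x = −1+1/3x ⇒ -1/3x=2 ⇒ x=2/(-1/3)=-6.0000
Confirm numerically:
  x=-4.355: |R|=0.77634 <1
  x=-3.838: |R|=0.68383 <1
  x=-2.938: |R|=0.48434 <1
  x=-2.887: |R|=0.47121 <1
  x=-6.522: |R|=1.05482 >1
  x=-6.438: |R|=1.04641 >1
  x=-6.258: |R|=1.02787 >1
Interval (-6.0000, 0).

(-6.0000,0); λ=-11 ⇒ h* = (6)/11 = 0.5455.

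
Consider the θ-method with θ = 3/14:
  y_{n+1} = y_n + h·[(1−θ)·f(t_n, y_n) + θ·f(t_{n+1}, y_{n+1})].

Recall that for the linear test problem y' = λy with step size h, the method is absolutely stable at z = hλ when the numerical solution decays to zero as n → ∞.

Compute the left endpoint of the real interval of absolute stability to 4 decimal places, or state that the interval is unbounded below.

With y'=λy (z=hλ):
  y_{n+1} = y_n + z·[11/14·y_n + 3/14·y_{n+1}] ⇒ (1 − 3/14z)y_{n+1} = (1 + 11/14z)y_n
  so R(z) = (1 + 11/14z)/(1 − 3/14z).

Find x<0 with |R(x)|<1.
x=-0.93: |R|=0.2245
R=−1: 1+11/14x = −1+3/14x ⇒ -4/7x=2 ⇒ x=2/(-4/7)=-3.5000
Confirm numerically:
  x=-3.422: |R|=0.97429 <1
  x=-2.958: |R|=0.81044 <1
  x=-1.903: |R|=0.35177 <1
  x=-1.606: |R|=0.19481 <1
  x=-3.982: |R|=1.14862 >1
  x=-3.855: |R|=1.11109 >1
  x=-3.745: |R|=1.07767 >1
Stable set (-3.5000, 0).

left endpoint -3.5000.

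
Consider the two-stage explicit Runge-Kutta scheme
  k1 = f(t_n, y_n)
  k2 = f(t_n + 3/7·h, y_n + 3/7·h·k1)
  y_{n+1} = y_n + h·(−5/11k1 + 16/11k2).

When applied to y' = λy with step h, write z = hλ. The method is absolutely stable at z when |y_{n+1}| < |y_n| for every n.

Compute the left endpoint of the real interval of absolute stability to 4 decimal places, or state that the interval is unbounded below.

With y'=λy (z=hλ):
  k1=λy_n ⇒ h·k1=z·y_n;  k2=λ(1+3/7z)y_n ⇒ h·k2=z(1+3/7z)y_n
  y_{n+1}/y_n = 1 − 5/11z + 16/11z(1+3/7z) = 1 + z + 48/77z²
  R(z) = 1 + z + 48/77z².

Boundary: |R(x)|=1, x<0.
x=-0.78: |R|=0.5993
R=1: x+48/77x²=0 ⇒ x=−77/48=-1.6042; min R=1−1/(4·48/77)=0.5990>−1
Confirm numerically:
  x=-1.465: |R|=0.87291 <1
  x=-0.797: |R|=0.59897 <1
  x=-0.795: |R|=0.59899 <1
  x=-2.158: |R|=1.74504 >1
  x=-2.110: |R|=1.66534 >1
  x=-1.908: |R|=1.36138 >1
So |R|<1 on (-1.6042, 0).

z* = -1.6042.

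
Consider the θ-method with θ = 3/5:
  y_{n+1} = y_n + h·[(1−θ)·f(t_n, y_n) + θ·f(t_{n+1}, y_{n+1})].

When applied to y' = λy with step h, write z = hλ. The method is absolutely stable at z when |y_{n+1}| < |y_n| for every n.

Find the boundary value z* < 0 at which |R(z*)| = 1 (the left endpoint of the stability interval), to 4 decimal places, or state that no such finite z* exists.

unbounded; (−∞, 0).

On y'=λy, z=hλ:
  y_{n+1} = y_n + z·[2/5·y_n + 3/5·y_{n+1}] ⇒ (1 − 3/5z)y_{n+1} = (1 + 2/5z)y_n
  so R(z) = (1 + 2/5z)/(1 − 3/5z).

Need |R(x)|<1, x<0.
x=-0.87: |R|=0.4284
x=-2: |R|=0.0909
x=-10: |R|=0.4286
x=-100: |R|=0.6393
θ=3/5≥1/2 ⇒ |1+2/5x|<|1−3/5x| ∀x<0 ⇒ stable on all of ℝ⁻.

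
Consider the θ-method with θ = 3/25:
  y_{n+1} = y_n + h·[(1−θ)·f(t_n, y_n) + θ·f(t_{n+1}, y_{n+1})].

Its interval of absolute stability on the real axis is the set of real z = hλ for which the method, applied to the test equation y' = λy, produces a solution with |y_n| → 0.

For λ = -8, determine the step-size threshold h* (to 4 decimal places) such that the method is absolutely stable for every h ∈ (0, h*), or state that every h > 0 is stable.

Test eqn y'=λy, z=hλ:
  y_{n+1} = y_n + z·[22/25·y_n + 3/25·y_{n+1}] ⇒ (1 − 3/25z)y_{n+1} = (1 + 22/25z)y_n
  Hence R(z) = (1 + 22/25z)/(1 − 3/25z).

Find x<0 with |R(x)|<1.
x=-0.43: |R|=0.5911
R=−1: 1+22/25x = −1+3/25x ⇒ -19/25x=2 ⇒ x=2/(-19/25)=-2.6316
Confirm numerically:
  x=-1.904: |R|=0.54988 <1
  x=-1.401: |R|=0.19936 <1
  x=-1.262: |R|=0.09602 <1
  x=-3.151: |R|=1.28645 >1
  x=-3.083: |R|=1.25043 >1
  x=-2.666: |R|=1.01982 >1
Interval (-2.6316, 0).

(-2.6316,0); λ=-8 ⇒ h* = (50/19)/8 = 0.3289.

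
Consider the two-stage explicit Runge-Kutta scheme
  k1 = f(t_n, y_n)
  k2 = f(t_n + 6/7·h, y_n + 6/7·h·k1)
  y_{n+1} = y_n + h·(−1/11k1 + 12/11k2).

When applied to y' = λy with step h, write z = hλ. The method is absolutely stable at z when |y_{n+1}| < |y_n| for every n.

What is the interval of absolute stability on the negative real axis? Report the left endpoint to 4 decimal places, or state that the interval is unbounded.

(-1.0694, 0).

Test eqn y'=λy, z=hλ:
  k1=λy_n ⇒ h·k1=z·y_n;  k2=λ(1+6/7z)y_n ⇒ h·k2=z(1+6/7z)y_n
  y_{n+1}/y_n = 1 − 1/11z + 12/11z(1+6/7z) = 1 + z + 72/77z²
  Hence R(z) = 1 + z + 72/77z².

Solve |R(x)|<1 on ℝ⁻.
x=-0.9: |R|=0.8574
R=1: x+72/77x²=0 ⇒ x=−77/72=-1.0694; min R=1−1/(4·72/77)=0.7326>−1
Confirm numerically:
  x=-1.024: |R|=0.95649 <1
  x=-1.020: |R|=0.95284 <1
  x=-0.908: |R|=0.86293 <1
  x=-0.797: |R|=0.79696 <1
  x=-1.608: |R|=1.80976 >1
  x=-1.477: |R|=1.56287 >1
So |R|<1 on (-1.0694, 0).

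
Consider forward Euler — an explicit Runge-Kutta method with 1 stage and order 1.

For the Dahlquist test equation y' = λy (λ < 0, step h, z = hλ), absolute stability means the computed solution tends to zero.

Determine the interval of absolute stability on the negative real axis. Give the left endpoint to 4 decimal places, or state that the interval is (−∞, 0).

Set f=λy, z=hλ:
  order 1, 1-stage ⇒ R(z)=1+z
  (e.g. R(-1.41)=-0.41000, |R|=0.41000)

Solve |R(x)|<1 on ℝ⁻.
x=-1.41: |R|=0.4100
|R(-2.1)|=1.1000 |R(-1.15)|=0.1500 |R(-0.52)|=0.4800
Bisect:
  x_lo=-2.7049 |R|=1.7049  x_hi=-0.0813 |R|=0.9187
  mid=-1.39311 |R|=0.39311 →hi
  mid=-2.04899 |R|=1.04899 →lo
  mid=-1.72105 |R|=0.72105 →hi
  mid=-1.88502 |R|=0.88502 →hi
  mid=-1.96701 |R|=0.96701 →hi
  mid=-2.00800 |R|=1.00800 →lo
  mid=-1.98750 |R|=0.98750 →hi
  mid=-1.99775 |R|=0.99775 →hi
  mid=-2.00288 |R|=1.00288 →lo
  ...
  [-2.00015,-1.99999] ⇒ x*=-2.0000
Stable set (-2.0000, 0).

z∈(-2.0000,0).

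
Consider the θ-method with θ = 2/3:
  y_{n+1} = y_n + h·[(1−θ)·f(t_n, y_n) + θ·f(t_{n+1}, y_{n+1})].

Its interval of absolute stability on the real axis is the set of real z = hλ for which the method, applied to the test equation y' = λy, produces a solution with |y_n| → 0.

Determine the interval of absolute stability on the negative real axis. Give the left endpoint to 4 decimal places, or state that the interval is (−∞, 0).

unbounded; (−∞, 0).

Test eqn y'=λy, z=hλ:
  y_{n+1} = y_n + z·[1/3·y_n + 2/3·y_{n+1}] ⇒ (1 − 2/3z)y_{n+1} = (1 + 1/3z)y_n
  ⇒ R(z) = (1 + 1/3z)/(1 − 2/3z).

Boundary: |R(x)|=1, x<0.
x=-0.52: |R|=0.6139
x=-2: |R|=0.1429
x=-10: |R|=0.3043
x=-100: |R|=0.4778
θ=2/3≥1/2 ⇒ |1+1/3x|<|1−2/3x| ∀x<0 ⇒ stable on all of ℝ⁻.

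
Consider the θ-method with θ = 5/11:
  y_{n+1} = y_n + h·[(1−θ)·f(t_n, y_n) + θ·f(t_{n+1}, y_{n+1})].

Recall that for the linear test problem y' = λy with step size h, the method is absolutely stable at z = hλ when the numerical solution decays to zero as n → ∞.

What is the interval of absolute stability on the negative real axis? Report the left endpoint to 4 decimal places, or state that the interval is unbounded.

z∈(-22.0000,0).

With y'=λy (z=hλ):
  y_{n+1} = y_n + z·[6/11·y_n + 5/11·y_{n+1}] ⇒ (1 − 5/11z)y_{n+1} = (1 + 6/11z)y_n
  so R(z) = (1 + 6/11z)/(1 − 5/11z).

Boundary: |R(x)|=1, x<0.
x=-1.06: |R|=0.2847
R=−1: 1+6/11x = −1+5/11x ⇒ -1/11x=2 ⇒ x=2/(-1/11)=-22.0000
Confirm numerically:
  x=-20.756: |R|=0.98916 <1
  x=-19.278: |R|=0.97465 <1
  x=-9.544: |R|=0.78787 <1
  x=-22.584: |R|=1.00471 >1
  x=-22.213: |R|=1.00174 >1
  x=-22.049: |R|=1.00040 >1
Interval (-22.0000, 0).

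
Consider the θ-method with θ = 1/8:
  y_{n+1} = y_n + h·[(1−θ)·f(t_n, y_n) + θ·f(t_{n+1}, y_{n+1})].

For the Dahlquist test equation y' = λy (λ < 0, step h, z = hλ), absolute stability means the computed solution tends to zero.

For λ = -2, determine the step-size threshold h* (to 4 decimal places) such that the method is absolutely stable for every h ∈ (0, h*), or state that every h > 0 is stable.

(-2.6667,0); λ=-2 ⇒ h* = (8/3)/2 = 1.3333.

With y'=λy (z=hλ):
  y_{n+1} = y_n + z·[7/8·y_n + 1/8·y_{n+1}] ⇒ (1 − 1/8z)y_{n+1} = (1 + 7/8z)y_n
  Hence R(z) = (1 + 7/8z)/(1 − 1/8z).

Need |R(x)|<1, x<0.
x=-0.3: |R|=0.7108
R=−1: 1+7/8x = −1+1/8x ⇒ -3/4x=2 ⇒ x=2/(-3/4)=-2.6667
Confirm numerically:
  x=-2.495: |R|=0.90186 <1
  x=-1.989: |R|=0.59295 <1
  x=-1.526: |R|=0.28155 <1
  x=-1.378: |R|=0.17552 <1
  x=-3.119: |R|=1.24409 >1
  x=-3.082: |R|=1.22487 >1
Stable set (-2.6667, 0).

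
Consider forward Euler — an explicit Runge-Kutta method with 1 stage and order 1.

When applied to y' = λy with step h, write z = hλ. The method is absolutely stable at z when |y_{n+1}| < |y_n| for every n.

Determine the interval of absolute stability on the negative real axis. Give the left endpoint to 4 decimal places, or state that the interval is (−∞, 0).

z∈(-2.0000,0).

On y'=λy, z=hλ:
  order 1, 1-stage ⇒ R(z)=1+z
  (e.g. R(-0.61)=0.39000, |R|=0.39000)

Solve |R(x)|<1 on ℝ⁻.
x=-0.61: |R|=0.3900
|R(-2.01)|=1.0100 |R(-1.81)|=0.8100 |R(-1.66)|=0.6600
Bisect:
  x_lo=-2.4649 |R|=1.4649  x_hi=-0.0615 |R|=0.9385
  mid=-1.26320 |R|=0.26320 →hi
  mid=-1.86404 |R|=0.86404 →hi
  mid=-2.16445 |R|=1.16445 →lo
  mid=-2.01424 |R|=1.01424 →lo
  mid=-1.93914 |R|=0.93914 →hi
  mid=-1.97669 |R|=0.97669 →hi
  mid=-1.99547 |R|=0.99547 →hi
  mid=-2.00486 |R|=1.00486 →lo
  mid=-2.00016 |R|=1.00016 →lo
  mid=-1.99781 |R|=0.99781 →hi
  ...
  [-2.00002,-1.99987] ⇒ x*=-2.0000
Stable set (-2.0000, 0).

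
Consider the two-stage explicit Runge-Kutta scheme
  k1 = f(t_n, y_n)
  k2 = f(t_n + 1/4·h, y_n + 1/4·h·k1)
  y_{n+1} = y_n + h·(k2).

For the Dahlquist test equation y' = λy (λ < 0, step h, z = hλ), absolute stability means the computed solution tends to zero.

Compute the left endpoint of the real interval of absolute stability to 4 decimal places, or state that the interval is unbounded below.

left endpoint -4.0000.

With y'=λy (z=hλ):
  k1=λy_n ⇒ h·k1=z·y_n;  k2=λ(1+1/4z)y_n ⇒ h·k2=z(1+1/4z)y_n
  y_{n+1}/y_n = 1 + z(1+1/4z) = 1 + z + 1/4z²
  ⇒ R(z) = 1 + z + 1/4z².

Need |R(x)|<1, x<0.
x=-0.87: |R|=0.3192
R=1: x+1/4x²=0 ⇒ x=−4=-4.0000; min R=1−1/(4·1/4)=0.0000>−1
Confirm numerically:
  x=-3.723: |R|=0.74218 <1
  x=-2.435: |R|=0.04731 <1
  x=-2.182: |R|=0.00828 <1
  x=-1.881: |R|=0.00354 <1
  x=-4.490: |R|=1.55003 >1
  x=-4.435: |R|=1.48231 >1
Stable set (-4.0000, 0).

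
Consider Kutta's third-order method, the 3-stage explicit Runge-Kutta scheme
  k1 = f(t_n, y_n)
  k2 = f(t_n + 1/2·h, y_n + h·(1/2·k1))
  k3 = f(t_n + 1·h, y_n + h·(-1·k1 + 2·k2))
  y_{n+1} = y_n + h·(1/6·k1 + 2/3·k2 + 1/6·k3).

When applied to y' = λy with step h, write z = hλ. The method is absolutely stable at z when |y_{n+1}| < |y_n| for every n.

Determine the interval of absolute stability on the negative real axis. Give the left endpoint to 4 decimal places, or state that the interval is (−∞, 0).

z∈(-2.5127,0).

With y'=λy (z=hλ):
  order 3, 3-stage ⇒ R(z)=1+z+z^2/2+z^3/6
  (e.g. R(-1.79)=-0.14384, |R|=0.14384)

Boundary: |R(x)|=1, x<0.
x=-1.79: |R|=0.1438
|R(-2.16)|=0.5068 |R(-1.5)|=0.0625 |R(-0.78)|=0.4451
Bisect:
  x_lo=-3.2086 |R|=2.5667  x_hi=-0.1850 |R|=0.8311
  mid=-1.69680 |R|=0.07145 →hi
  mid=-2.45272 |R|=0.90400 →hi
  mid=-2.83068 |R|=1.60457 →lo
  mid=-2.64170 |R|=1.22497 →lo
  mid=-2.54721 |R|=1.05758 →lo
  mid=-2.49997 |R|=0.97911 →hi
  mid=-2.52359 |R|=1.01792 →lo
  mid=-2.51178 |R|=0.99841 →hi
  mid=-2.51768 |R|=1.00814 →lo
  mid=-2.51473 |R|=1.00327 →lo
  ...
  [-2.51289,-2.51270] ⇒ x*=-2.5127
Interval (-2.5127, 0).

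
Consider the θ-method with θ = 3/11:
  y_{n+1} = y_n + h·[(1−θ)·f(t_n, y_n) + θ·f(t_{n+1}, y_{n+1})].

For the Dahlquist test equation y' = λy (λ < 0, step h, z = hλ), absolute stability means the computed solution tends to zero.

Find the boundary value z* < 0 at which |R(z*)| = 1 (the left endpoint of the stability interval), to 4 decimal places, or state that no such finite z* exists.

left endpoint -4.4000.

On y'=λy, z=hλ:
  y_{n+1} = y_n + z·[8/11·y_n + 3/11·y_{n+1}] ⇒ (1 − 3/11z)y_{n+1} = (1 + 8/11z)y_n
  so R(z) = (1 + 8/11z)/(1 − 3/11z).

Find x<0 with |R(x)|<1.
x=-0.41: |R|=0.6312
R=−1: 1+8/11x = −1+3/11x ⇒ -5/11x=2 ⇒ x=2/(-5/11)=-4.4000
Confirm numerically:
  x=-3.618: |R|=0.82109 <1
  x=-3.109: |R|=0.68244 <1
  x=-2.433: |R|=0.46254 <1
  x=-4.811: |R|=1.08080 >1
  x=-4.668: |R|=1.05359 >1
So |R|<1 on (-4.4000, 0).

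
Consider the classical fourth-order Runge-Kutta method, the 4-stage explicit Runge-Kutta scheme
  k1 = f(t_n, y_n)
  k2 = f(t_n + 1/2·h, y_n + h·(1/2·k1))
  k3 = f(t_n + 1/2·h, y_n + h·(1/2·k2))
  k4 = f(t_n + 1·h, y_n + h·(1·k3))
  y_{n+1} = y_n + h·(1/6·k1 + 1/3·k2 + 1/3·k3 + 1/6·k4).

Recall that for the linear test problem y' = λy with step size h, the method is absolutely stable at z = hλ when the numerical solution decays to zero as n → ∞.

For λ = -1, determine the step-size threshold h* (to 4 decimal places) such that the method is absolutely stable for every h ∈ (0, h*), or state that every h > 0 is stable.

(-2.7853,0); λ=-1 ⇒ h* = 2.7853.

Set f=λy, z=hλ:
  order 4, 4-stage ⇒ R(z)=1+z+z^2/2+z^3/6+z^4/24
  (e.g. R(-0.46)=0.63144, |R|=0.63144)

Need |R(x)|<1, x<0.
x=-0.46: |R|=0.6314
|R(-3.07)|=1.5212 |R(-2.54)|=0.6889 |R(-1.65)|=0.2714
Bisect:
  x_lo=-3.4374 |R|=2.5182  x_hi=-0.2664 |R|=0.7661
  mid=-1.85188 |R|=0.29441 →hi
  mid=-2.64461 |R|=0.80781 →hi
  mid=-3.04098 |R|=1.45909 →lo
  mid=-2.84280 |R|=1.09022 →lo
  mid=-2.74371 |R|=0.93909 →hi
  mid=-2.79325 |R|=1.01207 →lo
  mid=-2.76848 |R|=0.97495 →hi
  mid=-2.78087 |R|=0.99335 →hi
  ...
  [-2.78532,-2.78512] ⇒ x*=-2.7853
Interval (-2.7853, 0).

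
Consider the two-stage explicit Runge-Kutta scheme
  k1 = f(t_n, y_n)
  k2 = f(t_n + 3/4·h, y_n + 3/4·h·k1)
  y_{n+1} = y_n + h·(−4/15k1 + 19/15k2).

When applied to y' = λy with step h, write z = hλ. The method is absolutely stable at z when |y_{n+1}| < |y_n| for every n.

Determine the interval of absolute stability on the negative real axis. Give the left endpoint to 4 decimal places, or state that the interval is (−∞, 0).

Set f=λy, z=hλ:
  k1=λy_n ⇒ h·k1=z·y_n;  k2=λ(1+3/4z)y_n ⇒ h·k2=z(1+3/4z)y_n
  y_{n+1}/y_n = 1 − 4/15z + 19/15z(1+3/4z) = 1 + z + 19/20z²
  ⇒ R(z) = 1 + z + 19/20z².

Solve |R(x)|<1 on ℝ⁻.
x=-0.7: |R|=0.7655
R=1: x+19/20x²=0 ⇒ x=−20/19=-1.0526; min R=1−1/(4·19/20)=0.7368>−1
Confirm numerically:
  x=-1.010: |R|=0.95909 <1
  x=-0.971: |R|=0.92470 <1
  x=-0.872: |R|=0.85036 <1
  x=-0.507: |R|=0.73720 <1
  x=-1.582: |R|=1.79559 >1
  x=-1.485: |R|=1.60996 >1
Stable set (-1.0526, 0).

z∈(-1.0526,0).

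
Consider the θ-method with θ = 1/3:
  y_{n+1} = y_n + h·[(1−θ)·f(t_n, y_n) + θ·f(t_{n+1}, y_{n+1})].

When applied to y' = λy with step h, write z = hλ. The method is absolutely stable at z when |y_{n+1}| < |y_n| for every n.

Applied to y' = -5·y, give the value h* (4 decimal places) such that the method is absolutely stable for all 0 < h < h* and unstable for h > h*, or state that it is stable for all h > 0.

(-6.0000,0); λ=-5 ⇒ h* = (6)/5 = 1.2000.

With y'=λy (z=hλ):
  y_{n+1} = y_n + z·[2/3·y_n + 1/3·y_{n+1}] ⇒ (1 − 1/3z)y_{n+1} = (1 + 2/3z)y_n
  R(z) = (1 + 2/3z)/(1 − 1/3z).

Solve |R(x)|<1 on ℝ⁻.
x=-1.51: |R|=0.0044
R=−1: 1+2/3x = −1+1/3x ⇒ -1/3x=2 ⇒ x=2/(-1/3)=-6.0000
Confirm numerically:
  x=-3.713: |R|=0.65932 <1
  x=-3.542: |R|=0.62427 <1
  x=-2.788: |R|=0.44506 <1
  x=-6.303: |R|=1.03257 >1
  x=-6.134: |R|=1.01467 >1
Stable set (-6.0000, 0).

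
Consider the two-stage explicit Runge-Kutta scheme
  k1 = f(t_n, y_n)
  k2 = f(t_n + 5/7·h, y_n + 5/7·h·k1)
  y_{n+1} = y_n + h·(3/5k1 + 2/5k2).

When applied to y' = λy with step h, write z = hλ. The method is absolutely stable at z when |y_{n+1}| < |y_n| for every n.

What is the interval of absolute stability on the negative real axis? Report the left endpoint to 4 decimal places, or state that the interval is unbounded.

On y'=λy, z=hλ:
  k1=λy_n ⇒ h·k1=z·y_n;  k2=λ(1+5/7z)y_n ⇒ h·k2=z(1+5/7z)y_n
  y_{n+1}/y_n = 1 + 3/5z + 2/5z(1+5/7z) = 1 + z + 2/7z²
  so R(z) = 1 + z + 2/7z².

Boundary: |R(x)|=1, x<0.
x=-0.36: |R|=0.6770
R=1: x+2/7x²=0 ⇒ x=−7/2=-3.5000; min R=1−1/(4·2/7)=0.1250>−1
Confirm numerically:
  x=-3.316: |R|=0.82567 <1
  x=-2.846: |R|=0.46820 <1
  x=-2.329: |R|=0.22078 <1
  x=-1.898: |R|=0.13126 <1
  x=-3.954: |R|=1.51289 >1
  x=-3.618: |R|=1.12198 >1
So |R|<1 on (-3.5000, 0).

z∈(-3.5000,0).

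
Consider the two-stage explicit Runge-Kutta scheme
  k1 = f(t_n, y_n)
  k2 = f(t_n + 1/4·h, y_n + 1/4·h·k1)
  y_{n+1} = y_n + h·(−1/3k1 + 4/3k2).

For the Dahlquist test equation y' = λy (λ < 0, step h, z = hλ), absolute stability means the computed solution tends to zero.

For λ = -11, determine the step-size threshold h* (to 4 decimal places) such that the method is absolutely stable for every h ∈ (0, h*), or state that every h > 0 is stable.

With y'=λy (z=hλ):
  k1=λy_n ⇒ h·k1=z·y_n;  k2=λ(1+1/4z)y_n ⇒ h·k2=z(1+1/4z)y_n
  y_{n+1}/y_n = 1 − 1/3z + 4/3z(1+1/4z) = 1 + z + 1/3z²
  Hence R(z) = 1 + z + 1/3z².

Need |R(x)|<1, x<0.
x=-0.52: |R|=0.5701
R=1: x+1/3x²=0 ⇒ x=−3=-3.0000; min R=1−1/(4·1/3)=0.2500>−1
Confirm numerically:
  x=-2.714: |R|=0.74127 <1
  x=-1.865: |R|=0.29441 <1
  x=-1.685: |R|=0.26141 <1
  x=-3.185: |R|=1.19641 >1
  x=-3.031: |R|=1.03132 >1
Interval (-3.0000, 0).

(-3.0000,0); λ=-11 ⇒ h* = (3)/11 = 0.2727.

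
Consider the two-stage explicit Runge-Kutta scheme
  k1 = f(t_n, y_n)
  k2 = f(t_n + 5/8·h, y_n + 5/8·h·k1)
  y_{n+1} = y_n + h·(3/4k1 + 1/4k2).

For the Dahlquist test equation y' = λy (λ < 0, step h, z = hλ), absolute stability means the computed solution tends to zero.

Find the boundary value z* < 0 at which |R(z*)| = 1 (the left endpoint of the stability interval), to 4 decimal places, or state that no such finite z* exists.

left endpoint -6.4000.

With y'=λy (z=hλ):
  k1=λy_n ⇒ h·k1=z·y_n;  k2=λ(1+5/8z)y_n ⇒ h·k2=z(1+5/8z)y_n
  y_{n+1}/y_n = 1 + 3/4z + 1/4z(1+5/8z) = 1 + z + 5/32z²
  ⇒ R(z) = 1 + z + 5/32z².

Boundary: |R(x)|=1, x<0.
x=-1.5: |R|=0.1484
R=1: x+5/32x²=0 ⇒ x=−32/5=-6.4000; min R=1−1/(4·5/32)=-0.6000>−1
Confirm numerically:
  x=-4.534: |R|=0.32194 <1
  x=-3.231: |R|=0.59985 <1
  x=-2.962: |R|=0.59115 <1
  x=-6.861: |R|=1.49421 >1
  x=-6.853: |R|=1.48506 >1
So |R|<1 on (-6.4000, 0).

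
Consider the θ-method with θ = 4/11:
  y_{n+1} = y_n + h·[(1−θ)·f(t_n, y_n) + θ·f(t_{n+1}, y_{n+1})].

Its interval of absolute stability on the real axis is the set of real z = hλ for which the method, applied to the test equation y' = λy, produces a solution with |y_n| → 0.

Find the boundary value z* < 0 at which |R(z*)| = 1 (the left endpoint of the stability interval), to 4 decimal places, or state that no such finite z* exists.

z* = -7.3333.

Test eqn y'=λy, z=hλ:
  y_{n+1} = y_n + z·[7/11·y_n + 4/11·y_{n+1}] ⇒ (1 − 4/11z)y_{n+1} = (1 + 7/11z)y_n
  so R(z) = (1 + 7/11z)/(1 − 4/11z).

Need |R(x)|<1, x<0.
x=-0.31: |R|=0.7214
R=−1: 1+7/11x = −1+4/11x ⇒ -3/11x=2 ⇒ x=2/(-3/11)=-7.3333
Confirm numerically:
  x=-7.114: |R|=0.98332 <1
  x=-5.055: |R|=0.78107 <1
  x=-4.587: |R|=0.71927 <1
  x=-3.965: |R|=0.62379 <1
  x=-7.892: |R|=1.03937 >1
  x=-7.463: |R|=1.00952 >1
So |R|<1 on (-7.3333, 0).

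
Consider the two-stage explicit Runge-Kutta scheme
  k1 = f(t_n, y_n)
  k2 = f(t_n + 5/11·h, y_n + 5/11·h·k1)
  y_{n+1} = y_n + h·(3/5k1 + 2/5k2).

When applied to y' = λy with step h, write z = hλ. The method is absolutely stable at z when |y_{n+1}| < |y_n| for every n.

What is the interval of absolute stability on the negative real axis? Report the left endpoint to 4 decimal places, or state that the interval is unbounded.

z∈(-5.5000,0).

Set f=λy, z=hλ:
  k1=λy_n ⇒ h·k1=z·y_n;  k2=λ(1+5/11z)y_n ⇒ h·k2=z(1+5/11z)y_n
  y_{n+1}/y_n = 1 + 3/5z + 2/5z(1+5/11z) = 1 + z + 2/11z²
  R(z) = 1 + z + 2/11z².

Find x<0 with |R(x)|<1.
x=-1.57: |R|=0.1218
R=1: x+2/11x²=0 ⇒ x=−11/2=-5.5000; min R=1−1/(4·2/11)=-0.3750>−1
Confirm numerically:
  x=-5.381: |R|=0.88357 <1
  x=-3.770: |R|=0.18584 <1
  x=-2.222: |R|=0.32431 <1
  x=-5.921: |R|=1.45323 >1
  x=-5.848: |R|=1.37002 >1
Stable set (-5.5000, 0).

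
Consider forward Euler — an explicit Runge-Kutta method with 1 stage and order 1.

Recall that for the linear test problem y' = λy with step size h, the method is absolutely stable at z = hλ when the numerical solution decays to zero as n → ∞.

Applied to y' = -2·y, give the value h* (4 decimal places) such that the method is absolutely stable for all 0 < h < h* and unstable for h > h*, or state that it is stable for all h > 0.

(-2.0000,0); λ=-2 ⇒ h* = 1.0000.

With y'=λy (z=hλ):
  order 1, 1-stage ⇒ R(z)=1+z
  (e.g. R(-0.45)=0.55000, |R|=0.55000)

Find x<0 with |R(x)|<1.
x=-0.45: |R|=0.5500
|R(-2.29)|=1.2900 |R(-2.23)|=1.2300 |R(-0.66)|=0.3400
Bisect:
  x_lo=-2.7317 |R|=1.7317  x_hi=-0.3893 |R|=0.6107
  mid=-1.56051 |R|=0.56051 →hi
  mid=-2.14612 |R|=1.14612 →lo
  mid=-1.85331 |R|=0.85331 →hi
  mid=-1.99972 |R|=0.99972 →hi
  mid=-2.07292 |R|=1.07292 →lo
  mid=-2.03632 |R|=1.03632 →lo
  mid=-2.01802 |R|=1.01802 →lo
  mid=-2.00887 |R|=1.00887 →lo
  mid=-2.00429 |R|=1.00429 →lo
  ...
  [-2.00000,-1.99986] ⇒ x*=-2.0000
Interval (-2.0000, 0).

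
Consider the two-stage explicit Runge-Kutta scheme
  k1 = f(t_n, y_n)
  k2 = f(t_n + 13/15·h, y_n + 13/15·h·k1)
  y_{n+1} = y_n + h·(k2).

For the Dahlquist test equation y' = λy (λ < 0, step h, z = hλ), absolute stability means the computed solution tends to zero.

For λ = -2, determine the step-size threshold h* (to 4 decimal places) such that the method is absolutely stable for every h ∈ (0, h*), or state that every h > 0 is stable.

Set f=λy, z=hλ:
  k1=λy_n ⇒ h·k1=z·y_n;  k2=λ(1+13/15z)y_n ⇒ h·k2=z(1+13/15z)y_n
  y_{n+1}/y_n = 1 + z(1+13/15z) = 1 + z + 13/15z²
  so R(z) = 1 + z + 13/15z².

Need |R(x)|<1, x<0.
x=-1.42: |R|=1.3275
R=1: x+13/15x²=0 ⇒ x=−15/13=-1.1538; min R=1−1/(4·13/15)=0.7115>−1
Confirm numerically:
  x=-1.126: |R|=0.97283 <1
  x=-1.000: |R|=0.86667 <1
  x=-0.780: |R|=0.74728 <1
  x=-1.608: |R|=1.63291 >1
  x=-1.513: |R|=1.47095 >1
Stable set (-1.1538, 0).

(-1.1538,0); λ=-2 ⇒ h* = (15/13)/2 = 0.5769.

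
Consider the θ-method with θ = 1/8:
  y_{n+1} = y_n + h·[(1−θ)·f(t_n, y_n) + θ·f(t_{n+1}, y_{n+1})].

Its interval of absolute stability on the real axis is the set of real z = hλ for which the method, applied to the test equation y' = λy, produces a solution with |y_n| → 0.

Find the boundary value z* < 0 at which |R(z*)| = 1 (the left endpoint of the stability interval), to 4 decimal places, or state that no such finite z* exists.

left endpoint -2.6667.

Set f=λy, z=hλ:
  y_{n+1} = y_n + z·[7/8·y_n + 1/8·y_{n+1}] ⇒ (1 − 1/8z)y_{n+1} = (1 + 7/8z)y_n
  so R(z) = (1 + 7/8z)/(1 − 1/8z).

Boundary: |R(x)|=1, x<0.
x=-1.4: |R|=0.1915
R=−1: 1+7/8x = −1+1/8x ⇒ -3/4x=2 ⇒ x=2/(-3/4)=-2.6667
Confirm numerically:
  x=-2.569: |R|=0.94455 <1
  x=-2.397: |R|=0.84438 <1
  x=-1.111: |R|=0.02448 <1
  x=-2.937: |R|=1.14830 >1
  x=-2.821: |R|=1.08557 >1
  x=-2.803: |R|=1.07572 >1
Stable set (-2.6667, 0).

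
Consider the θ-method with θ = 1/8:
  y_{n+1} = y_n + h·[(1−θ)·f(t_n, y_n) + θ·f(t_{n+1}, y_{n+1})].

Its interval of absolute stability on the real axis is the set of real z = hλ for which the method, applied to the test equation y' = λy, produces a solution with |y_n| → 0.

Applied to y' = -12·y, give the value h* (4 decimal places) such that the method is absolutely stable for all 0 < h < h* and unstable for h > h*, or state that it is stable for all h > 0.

Set f=λy, z=hλ:
  y_{n+1} = y_n + z·[7/8·y_n + 1/8·y_{n+1}] ⇒ (1 − 1/8z)y_{n+1} = (1 + 7/8z)y_n
  so R(z) = (1 + 7/8z)/(1 − 1/8z).

Find x<0 with |R(x)|<1.
x=-0.78: |R|=0.2893
R=−1: 1+7/8x = −1+1/8x ⇒ -3/4x=2 ⇒ x=2/(-3/4)=-2.6667
Confirm numerically:
  x=-2.498: |R|=0.90360 <1
  x=-1.986: |R|=0.59103 <1
  x=-1.672: |R|=0.38296 <1
  x=-3.207: |R|=1.28928 >1
  x=-2.990: |R|=1.17652 >1
  x=-2.725: |R|=1.03263 >1
So |R|<1 on (-2.6667, 0).

(-2.6667,0); λ=-12 ⇒ h* = (8/3)/12 = 0.2222.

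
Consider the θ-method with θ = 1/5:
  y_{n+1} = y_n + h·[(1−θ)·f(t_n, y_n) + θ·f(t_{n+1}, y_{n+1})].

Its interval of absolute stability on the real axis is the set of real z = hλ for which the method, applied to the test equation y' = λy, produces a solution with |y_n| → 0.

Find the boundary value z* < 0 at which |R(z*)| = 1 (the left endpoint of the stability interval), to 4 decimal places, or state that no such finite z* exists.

left endpoint -3.3333.

Test eqn y'=λy, z=hλ:
  y_{n+1} = y_n + z·[4/5·y_n + 1/5·y_{n+1}] ⇒ (1 − 1/5z)y_{n+1} = (1 + 4/5z)y_n
  so R(z) = (1 + 4/5z)/(1 − 1/5z).

Need |R(x)|<1, x<0.
x=-1.49: |R|=0.1479
R=−1: 1+4/5x = −1+1/5x ⇒ -3/5x=2 ⇒ x=2/(-3/5)=-3.3333
Confirm numerically:
  x=-3.033: |R|=0.88784 <1
  x=-2.681: |R|=0.74522 <1
  x=-1.765: |R|=0.30451 <1
  x=-3.519: |R|=1.06538 >1
  x=-3.486: |R|=1.05397 >1
Interval (-3.3333, 0).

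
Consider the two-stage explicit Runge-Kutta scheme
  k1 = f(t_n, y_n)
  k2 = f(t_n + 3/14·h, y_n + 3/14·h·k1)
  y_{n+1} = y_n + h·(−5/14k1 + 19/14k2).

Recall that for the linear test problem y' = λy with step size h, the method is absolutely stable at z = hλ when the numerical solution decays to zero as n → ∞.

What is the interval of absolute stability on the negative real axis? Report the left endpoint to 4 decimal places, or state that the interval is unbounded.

z∈(-3.4386,0).

With y'=λy (z=hλ):
  k1=λy_n ⇒ h·k1=z·y_n;  k2=λ(1+3/14z)y_n ⇒ h·k2=z(1+3/14z)y_n
  y_{n+1}/y_n = 1 − 5/14z + 19/14z(1+3/14z) = 1 + z + 57/196z²
  so R(z) = 1 + z + 57/196z².

Find x<0 with |R(x)|<1.
x=-0.71: |R|=0.4366
R=1: x+57/196x²=0 ⇒ x=−196/57=-3.4386; min R=1−1/(4·57/196)=0.1404>−1
Confirm numerically:
  x=-3.098: |R|=0.69314 <1
  x=-2.143: |R|=0.19256 <1
  x=-1.809: |R|=0.14269 <1
  x=-1.418: |R|=0.16675 <1
  x=-3.854: |R|=1.46559 >1
  x=-3.585: |R|=1.15264 >1
Stable set (-3.4386, 0).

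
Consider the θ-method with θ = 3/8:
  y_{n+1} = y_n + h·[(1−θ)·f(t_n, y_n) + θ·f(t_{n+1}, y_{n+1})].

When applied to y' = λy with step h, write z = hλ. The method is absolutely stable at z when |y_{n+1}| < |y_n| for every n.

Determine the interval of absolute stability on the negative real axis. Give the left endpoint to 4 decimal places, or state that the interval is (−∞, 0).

z∈(-8.0000,0).

With y'=λy (z=hλ):
  y_{n+1} = y_n + z·[5/8·y_n + 3/8·y_{n+1}] ⇒ (1 − 3/8z)y_{n+1} = (1 + 5/8z)y_n
  so R(z) = (1 + 5/8z)/(1 − 3/8z).

Need |R(x)|<1, x<0.
x=-1.2: |R|=0.1724
R=−1: 1+5/8x = −1+3/8x ⇒ -1/4x=2 ⇒ x=2/(-1/4)=-8.0000
Confirm numerically:
  x=-7.266: |R|=0.95073 <1
  x=-5.978: |R|=0.84407 <1
  x=-5.078: |R|=0.74847 <1
  x=-4.827: |R|=0.71772 <1
  x=-8.570: |R|=1.03382 >1
  x=-8.302: |R|=1.01836 >1
  x=-8.055: |R|=1.00342 >1
Interval (-8.0000, 0).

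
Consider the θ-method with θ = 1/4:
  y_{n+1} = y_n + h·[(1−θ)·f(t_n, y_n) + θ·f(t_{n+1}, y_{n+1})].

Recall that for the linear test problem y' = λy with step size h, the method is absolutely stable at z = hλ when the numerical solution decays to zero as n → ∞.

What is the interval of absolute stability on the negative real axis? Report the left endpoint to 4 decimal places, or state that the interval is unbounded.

z∈(-4.0000,0).

With y'=λy (z=hλ):
  y_{n+1} = y_n + z·[3/4·y_n + 1/4·y_{n+1}] ⇒ (1 − 1/4z)y_{n+1} = (1 + 3/4z)y_n
  R(z) = (1 + 3/4z)/(1 − 1/4z).

Solve |R(x)|<1 on ℝ⁻.
x=-0.97: |R|=0.2193
R=−1: 1+3/4x = −1+1/4x ⇒ -1/2x=2 ⇒ x=2/(-1/2)=-4.0000
Confirm numerically:
  x=-3.148: |R|=0.76161 <1
  x=-2.531: |R|=0.55015 <1
  x=-2.321: |R|=0.46875 <1
  x=-4.569: |R|=1.13280 >1
  x=-4.211: |R|=1.05139 >1
  x=-4.075: |R|=1.01858 >1
So |R|<1 on (-4.0000, 0).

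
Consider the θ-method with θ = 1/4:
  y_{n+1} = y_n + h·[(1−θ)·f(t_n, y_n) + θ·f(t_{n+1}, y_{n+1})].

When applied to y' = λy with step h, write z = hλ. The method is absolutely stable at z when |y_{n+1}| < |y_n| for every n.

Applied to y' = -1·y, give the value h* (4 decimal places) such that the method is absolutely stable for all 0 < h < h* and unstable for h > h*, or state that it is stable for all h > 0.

On y'=λy, z=hλ:
  y_{n+1} = y_n + z·[3/4·y_n + 1/4·y_{n+1}] ⇒ (1 − 1/4z)y_{n+1} = (1 + 3/4z)y_n
  R(z) = (1 + 3/4z)/(1 − 1/4z).

Need |R(x)|<1, x<0.
x=-1.12: |R|=0.1250
R=−1: 1+3/4x = −1+1/4x ⇒ -1/2x=2 ⇒ x=2/(-1/2)=-4.0000
Confirm numerically:
  x=-3.208: |R|=0.78024 <1
  x=-1.897: |R|=0.28676 <1
  x=-1.819: |R|=0.25039 <1
  x=-1.763: |R|=0.22367 <1
  x=-4.591: |R|=1.13759 >1
  x=-4.309: |R|=1.07438 >1
  x=-4.227: |R|=1.05518 >1
So |R|<1 on (-4.0000, 0).

(-4.0000,0); λ=-1 ⇒ h* = (4)/1 = 4.0000.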